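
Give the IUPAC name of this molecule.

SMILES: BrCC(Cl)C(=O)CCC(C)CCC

1-bromo-2-chloro-6-methylnonan-3-one

The longest chain bearing the carbonyl is 9 carbons long (nonane).
The principal characteristic group is a ketone (C=O on an internal carbon), named with the suffix -one.
Number the chain so that numbering from this end puts the carbonyl group at C-3 rather than C-7.
That gives the carbonyl at C-3; a bromo group at C-1; a chloro group at C-2; a methyl group at C-6.
Prefixes are listed alphabetically: bromo, chloro, methyl.
Putting it together: 1-bromo-2-chloro-6-methylnonan-3-one.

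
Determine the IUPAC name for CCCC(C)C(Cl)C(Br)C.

2-bromo-3-chloro-4-methylheptane

The parent chain contains 7 carbons (heptane).
Number the chain so that the substituent locant set {2,3,4} is lower than {4,5,6} at the first point of difference.
This places a bromo group at C-2; a chloro group at C-3; a methyl group at C-4.
Prefixes are listed alphabetically: bromo, chloro, methyl.
Putting it together: 2-bromo-3-chloro-4-methylheptane.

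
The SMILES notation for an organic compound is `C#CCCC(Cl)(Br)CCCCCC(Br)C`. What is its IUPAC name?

5,11-dibromo-5-chlorododec-1-yne

The longest chain bearing the multiple bond is 12 carbons long (dodecane).
The chain contains a C≡C triple bond, so the unsaturation ending is -yne.
Number the chain so that numbering from this end puts the triple bond at C-1 rather than C-11.
With this numbering: the triple bond between C-1 and C-2; bromo groups at C-5 and C-11; a chloro group at C-5.
Substituent prefixes are cited in alphabetical order (multiplying prefixes like di-/tri- are ignored for ordering).
The name is 5,11-dibromo-5-chlorododec-1-yne.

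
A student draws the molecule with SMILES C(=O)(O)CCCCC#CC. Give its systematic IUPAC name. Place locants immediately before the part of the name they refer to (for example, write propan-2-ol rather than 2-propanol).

Counting along the main chain through the –COOH group and the multiple bond gives 8 carbons: the parent is octane.
A carboxylic acid (terminal –COOH) is the principal characteristic group, giving the suffix -oic acid.
The chain contains a C≡C triple bond, so the unsaturation ending is -yne.
Choose the numbering such that the carboxylic acid carbon is C-1 by definition.
This places the triple bond between C-6 and C-7.
The name is oct-6-ynoic acid.

oct-6-ynoic acid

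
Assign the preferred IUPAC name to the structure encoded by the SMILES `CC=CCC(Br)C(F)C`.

The longest chain bearing the multiple bond is 7 carbons long (heptane).
A C=C double bond in the chain gives the infix -ene-.
Number the chain so that numbering from this end puts the double bond at C-2 rather than C-5.
With this numbering: the double bond between C-2 and C-3; a bromo group at C-5; a fluoro group at C-6.
The substituents are ordered alphabetically, ignoring any di-/tri- multipliers.
The name is 5-bromo-6-fluorohept-2-ene.

5-bromo-6-fluorohept-2-ene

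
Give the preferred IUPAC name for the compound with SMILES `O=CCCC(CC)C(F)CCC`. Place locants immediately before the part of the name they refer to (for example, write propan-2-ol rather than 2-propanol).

Counting along the main chain through the –CHO group gives 8 carbons: the parent is octane.
The principal characteristic group is an aldehyde (terminal –CHO), named with the suffix -al.
The numbering direction is chosen so that the aldehyde carbon is C-1 by definition.
That gives an ethyl group at C-4; a fluoro group at C-5.
Prefixes are listed alphabetically: ethyl, fluoro.
Assembling the pieces gives 4-ethyl-5-fluorooctanal.

4-ethyl-5-fluorooctanal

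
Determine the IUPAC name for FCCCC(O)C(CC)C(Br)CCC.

6-bromo-5-ethyl-1-fluorononan-4-ol

The longest chain bearing the –OH group is 9 carbons long (nonane).
The principal characteristic group is an alcohol (–OH), named with the suffix -ol.
The numbering direction is chosen so that numbering from this end puts the hydroxyl group at C-4 rather than C-6.
With this numbering: the hydroxyl at C-4; a bromo group at C-6; an ethyl group at C-5; a fluoro group at C-1.
Prefixes are listed alphabetically: bromo, ethyl, fluoro.
The name is 6-bromo-5-ethyl-1-fluorononan-4-ol.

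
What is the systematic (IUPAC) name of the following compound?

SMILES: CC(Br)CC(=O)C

4-bromopentan-2-one

Counting along the main chain through the carbonyl gives 5 carbons: the parent is pentane.
The principal characteristic group is a ketone (C=O on an internal carbon), named with the suffix -one.
Number the chain so that numbering from this end puts the carbonyl group at C-2 rather than C-4.
That gives the carbonyl at C-2; a bromo group at C-4.
Assembling the pieces gives 4-bromopentan-2-one.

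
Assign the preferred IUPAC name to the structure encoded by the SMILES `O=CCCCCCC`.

The longest chain bearing the –CHO group is 7 carbons long (heptane).
The principal characteristic group is an aldehyde (terminal –CHO), named with the suffix -al.
The numbering direction is chosen so that the aldehyde carbon is C-1 by definition.
The name is heptanal.

heptanal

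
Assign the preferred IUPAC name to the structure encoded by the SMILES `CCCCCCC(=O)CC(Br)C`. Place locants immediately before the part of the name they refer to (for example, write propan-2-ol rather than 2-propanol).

2-bromodecan-4-one

The longest chain bearing the carbonyl is 10 carbons long (decane).
A ketone (C=O on an internal carbon) is the principal characteristic group, giving the suffix -one.
The numbering direction is chosen so that numbering from this end puts the carbonyl group at C-4 rather than C-7.
This places the carbonyl at C-4; a bromo group at C-2.
Assembling the pieces gives 2-bromodecan-4-one.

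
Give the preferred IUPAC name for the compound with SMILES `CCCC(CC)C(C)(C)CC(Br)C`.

The longest carbon chain is 8 atoms: the parent is octane.
The numbering direction is chosen so that the substituent locant set {2,4,4,5} is lower than {4,5,5,7} at the first point of difference.
With this numbering: a bromo group at C-2; an ethyl group at C-5; two methyl groups at C-4.
Prefixes are listed alphabetically: bromo, ethyl, methyl.
Putting it together: 2-bromo-5-ethyl-4,4-dimethyloctane.

2-bromo-5-ethyl-4,4-dimethyloctane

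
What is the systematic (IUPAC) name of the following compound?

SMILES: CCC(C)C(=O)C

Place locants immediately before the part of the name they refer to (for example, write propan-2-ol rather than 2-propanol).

Counting along the main chain through the carbonyl gives 5 carbons: the parent is pentane.
The highest-priority functional group is a ketone (C=O on an internal carbon), so the name ends in -one.
Number the chain so that numbering from this end puts the carbonyl group at C-2 rather than C-4.
That gives the carbonyl at C-2; a methyl group at C-3.
Assembling the pieces gives 3-methylpentan-2-one.

3-methylpentan-2-one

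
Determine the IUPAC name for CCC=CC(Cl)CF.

Counting along the main chain through the multiple bond gives 6 carbons: the parent is hexane.
There is one C=C double bond, indicated by the ending -ene.
Choose the numbering such that the substituent locant set {1,2} is lower than {5,6} at the first point of difference.
With this numbering: the double bond between C-3 and C-4; a chloro group at C-2; a fluoro group at C-1.
Prefixes are listed alphabetically: chloro, fluoro.
Putting it together: 2-chloro-1-fluorohex-3-ene.

2-chloro-1-fluorohex-3-ene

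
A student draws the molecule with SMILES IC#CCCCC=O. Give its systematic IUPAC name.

The longest chain bearing the –CHO group and the multiple bond is 6 carbons long (hexane).
An aldehyde (terminal –CHO) is the principal characteristic group, giving the suffix -al.
There is one C≡C triple bond, indicated by the ending -yne.
Number the chain so that the aldehyde carbon is C-1 by definition.
With this numbering: the triple bond between C-5 and C-6; an iodo group at C-6.
Putting it together: 6-iodohex-5-ynal.

6-iodohex-5-ynal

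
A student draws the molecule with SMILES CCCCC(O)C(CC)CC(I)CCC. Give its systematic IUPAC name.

The longest carbon chain that includes the –OH group has 11 carbons, so the parent hydride is undecane.
The principal characteristic group is an alcohol (–OH), named with the suffix -ol.
The numbering direction is chosen so that numbering from this end puts the hydroxyl group at C-5 rather than C-7.
This places the hydroxyl at C-5; an ethyl group at C-6; an iodo group at C-8.
The substituents are ordered alphabetically, ignoring any di-/tri- multipliers.
The name is 6-ethyl-8-iodoundecan-5-ol.

6-ethyl-8-iodoundecan-5-ol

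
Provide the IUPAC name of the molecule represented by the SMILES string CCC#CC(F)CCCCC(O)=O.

6-fluorodec-7-ynoic acid

Counting along the main chain through the –COOH group and the multiple bond gives 10 carbons: the parent is decane.
The principal characteristic group is a carboxylic acid (terminal –COOH), named with the suffix -oic acid.
A C≡C triple bond in the chain gives the infix -yne-.
Number the chain so that the carboxylic acid carbon is C-1 by definition.
That gives the triple bond between C-7 and C-8; a fluoro group at C-6.
The name is 6-fluorodec-7-ynoic acid.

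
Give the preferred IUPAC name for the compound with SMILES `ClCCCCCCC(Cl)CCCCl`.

1,4,10-trichlorodecane

The parent chain contains 10 carbons (decane).
Choose the numbering such that the substituent locant set {1,4,10} is lower than {1,7,10} at the first point of difference.
That gives chloro groups at C-1 and C-4 and C-10.
Putting it together: 1,4,10-trichlorodecane.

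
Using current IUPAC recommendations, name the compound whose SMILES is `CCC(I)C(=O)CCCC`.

Counting along the main chain through the carbonyl gives 8 carbons: the parent is octane.
A ketone (C=O on an internal carbon) is the principal characteristic group, giving the suffix -one.
The numbering direction is chosen so that numbering from this end puts the carbonyl group at C-4 rather than C-5.
This places the carbonyl at C-4; an iodo group at C-3.
Putting it together: 3-iodooctan-4-one.

3-iodooctan-4-one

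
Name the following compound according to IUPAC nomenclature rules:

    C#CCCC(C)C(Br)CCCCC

6-bromo-5-methylundec-1-yne

Counting along the main chain through the multiple bond gives 11 carbons: the parent is undecane.
A C≡C triple bond in the chain gives the infix -yne-.
Number the chain so that numbering from this end puts the triple bond at C-1 rather than C-10.
That gives the triple bond between C-1 and C-2; a bromo group at C-6; a methyl group at C-5.
Substituent prefixes are cited in alphabetical order (multiplying prefixes like di-/tri- are ignored for ordering).
The name is 6-bromo-5-methylundec-1-yne.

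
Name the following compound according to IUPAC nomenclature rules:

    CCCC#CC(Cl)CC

The longest chain bearing the multiple bond is 8 carbons long (octane).
The chain contains a C≡C triple bond, so the unsaturation ending is -yne.
Choose the numbering such that the substituent locant set {3} is lower than {6} at the first point of difference.
With this numbering: the triple bond between C-4 and C-5; a chloro group at C-3.
Assembling the pieces gives 3-chlorooct-4-yne.

3-chlorooct-4-yne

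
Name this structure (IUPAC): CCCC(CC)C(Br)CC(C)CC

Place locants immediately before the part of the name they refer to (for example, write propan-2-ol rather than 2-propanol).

The parent chain contains 9 carbons (nonane).
Number the chain so that the substituent locant set {3,5,6} is lower than {4,5,7} at the first point of difference.
This places a bromo group at C-5; an ethyl group at C-6; a methyl group at C-3.
Substituent prefixes are cited in alphabetical order (multiplying prefixes like di-/tri- are ignored for ordering).
Assembling the pieces gives 5-bromo-6-ethyl-3-methylnonane.

5-bromo-6-ethyl-3-methylnonane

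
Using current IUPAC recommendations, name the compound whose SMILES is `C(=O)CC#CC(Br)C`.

5-bromohex-3-ynal

Counting along the main chain through the –CHO group and the multiple bond gives 6 carbons: the parent is hexane.
An aldehyde (terminal –CHO) is the principal characteristic group, giving the suffix -al.
A C≡C triple bond in the chain gives the infix -yne-.
Number the chain so that the aldehyde carbon is C-1 by definition.
That gives the triple bond between C-3 and C-4; a bromo group at C-5.
The name is 5-bromohex-3-ynal.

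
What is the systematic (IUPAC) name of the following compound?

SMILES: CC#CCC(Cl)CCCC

The longest chain bearing the multiple bond is 9 carbons long (nonane).
There is one C≡C triple bond, indicated by the ending -yne.
Number the chain so that numbering from this end puts the triple bond at C-2 rather than C-7.
That gives the triple bond between C-2 and C-3; a chloro group at C-5.
Assembling the pieces gives 5-chloronon-2-yne.

5-chloronon-2-yne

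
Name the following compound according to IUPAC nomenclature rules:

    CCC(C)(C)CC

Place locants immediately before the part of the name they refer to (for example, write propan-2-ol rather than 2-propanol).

3,3-dimethylpentane

The longest carbon chain is 5 atoms: the parent is pentane.
The molecule is symmetric, so either numbering direction gives the same locants.
With this numbering: two methyl groups at C-3.
Assembling the pieces gives 3,3-dimethylpentane.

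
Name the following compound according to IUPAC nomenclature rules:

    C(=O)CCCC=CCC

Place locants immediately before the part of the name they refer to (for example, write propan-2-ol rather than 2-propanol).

oct-5-enal

Counting along the main chain through the –CHO group and the multiple bond gives 8 carbons: the parent is octane.
The principal characteristic group is an aldehyde (terminal –CHO), named with the suffix -al.
A C=C double bond in the chain gives the infix -ene-.
Number the chain so that the aldehyde carbon is C-1 by definition.
That gives the double bond between C-5 and C-6.
Assembling the pieces gives oct-5-enal.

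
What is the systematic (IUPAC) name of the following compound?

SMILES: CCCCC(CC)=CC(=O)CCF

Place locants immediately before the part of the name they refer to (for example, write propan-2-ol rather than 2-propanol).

5-ethyl-1-fluoronon-4-en-3-one

The longest carbon chain that includes the carbonyl and the multiple bond has 9 carbons, so the parent hydride is nonane.
The highest-priority functional group is a ketone (C=O on an internal carbon), so the name ends in -one.
A C=C double bond in the chain gives the infix -ene-.
Number the chain so that numbering from this end puts the carbonyl group at C-3 rather than C-7.
This places the carbonyl at C-3; the double bond between C-4 and C-5; an ethyl group at C-5; a fluoro group at C-1.
The substituents are ordered alphabetically, ignoring any di-/tri- multipliers.
Assembling the pieces gives 5-ethyl-1-fluoronon-4-en-3-one.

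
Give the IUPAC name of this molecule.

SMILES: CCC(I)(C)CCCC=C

Counting along the main chain through the multiple bond gives 8 carbons: the parent is octane.
The chain contains a C=C double bond, so the unsaturation ending is -ene.
Choose the numbering such that numbering from this end puts the double bond at C-1 rather than C-7.
That gives the double bond between C-1 and C-2; an iodo group at C-6; a methyl group at C-6.
Prefixes are listed alphabetically: iodo, methyl.
Putting it together: 6-iodo-6-methyloct-1-ene.

6-iodo-6-methyloct-1-ene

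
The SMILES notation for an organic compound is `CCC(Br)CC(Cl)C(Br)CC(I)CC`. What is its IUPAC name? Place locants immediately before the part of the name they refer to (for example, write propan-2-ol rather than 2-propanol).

3,6-dibromo-5-chloro-8-iododecane

The parent chain contains 10 carbons (decane).
Number the chain so that the locant sets are identical either way, so the alphabetically earlier bromo substituent takes the lower locants ({3,6} rather than {5,8}, first differing at 3 vs 5).
With this numbering: bromo groups at C-3 and C-6; a chloro group at C-5; an iodo group at C-8.
Substituent prefixes are cited in alphabetical order (multiplying prefixes like di-/tri- are ignored for ordering).
Putting it together: 3,6-dibromo-5-chloro-8-iododecane.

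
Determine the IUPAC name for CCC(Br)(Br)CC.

The longest carbon chain is 5 atoms: the parent is pentane.
Numbering from either end gives identical locants here.
That gives two bromo groups at C-3.
The name is 3,3-dibromopentane.

3,3-dibromopentane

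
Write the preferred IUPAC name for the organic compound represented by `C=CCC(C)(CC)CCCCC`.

4-ethyl-4-methylnon-1-ene

The longest chain bearing the multiple bond is 9 carbons long (nonane).
The chain contains a C=C double bond, so the unsaturation ending is -ene.
Choose the numbering such that numbering from this end puts the double bond at C-1 rather than C-8.
That gives the double bond between C-1 and C-2; an ethyl group at C-4; a methyl group at C-4.
Substituent prefixes are cited in alphabetical order (multiplying prefixes like di-/tri- are ignored for ordering).
Putting it together: 4-ethyl-4-methylnon-1-ene.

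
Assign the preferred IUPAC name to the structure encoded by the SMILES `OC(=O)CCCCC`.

Counting along the main chain through the –COOH group gives 6 carbons: the parent is hexane.
A carboxylic acid (terminal –COOH) is the principal characteristic group, giving the suffix -oic acid.
Choose the numbering such that the carboxylic acid carbon is C-1 by definition.
The name is hexanoic acid.

hexanoic acid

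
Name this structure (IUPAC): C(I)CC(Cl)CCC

The longest carbon chain is 6 atoms: the parent is hexane.
The numbering direction is chosen so that the substituent locant set {1,3} is lower than {4,6} at the first point of difference.
With this numbering: a chloro group at C-3; an iodo group at C-1.
Substituent prefixes are cited in alphabetical order (multiplying prefixes like di-/tri- are ignored for ordering).
Putting it together: 3-chloro-1-iodohexane.

3-chloro-1-iodohexane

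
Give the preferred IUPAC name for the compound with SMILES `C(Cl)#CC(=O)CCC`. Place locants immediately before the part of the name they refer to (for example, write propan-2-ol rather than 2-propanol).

Counting along the main chain through the carbonyl and the multiple bond gives 6 carbons: the parent is hexane.
A ketone (C=O on an internal carbon) is the principal characteristic group, giving the suffix -one.
A C≡C triple bond in the chain gives the infix -yne-.
Number the chain so that numbering from this end puts the carbonyl group at C-3 rather than C-4.
That gives the carbonyl at C-3; the triple bond between C-1 and C-2; a chloro group at C-1.
The name is 1-chlorohex-1-yn-3-one.

1-chlorohex-1-yn-3-one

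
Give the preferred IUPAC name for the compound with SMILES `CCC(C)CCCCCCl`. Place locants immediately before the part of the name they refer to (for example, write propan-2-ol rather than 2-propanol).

The parent chain contains 8 carbons (octane).
Choose the numbering such that the substituent locant set {1,6} is lower than {3,8} at the first point of difference.
That gives a chloro group at C-1; a methyl group at C-6.
Prefixes are listed alphabetically: chloro, methyl.
The name is 1-chloro-6-methyloctane.

1-chloro-6-methyloctane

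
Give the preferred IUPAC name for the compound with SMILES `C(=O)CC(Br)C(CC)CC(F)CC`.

3-bromo-4-ethyl-6-fluorooctanal

Counting along the main chain through the –CHO group gives 8 carbons: the parent is octane.
The principal characteristic group is an aldehyde (terminal –CHO), named with the suffix -al.
Number the chain so that the aldehyde carbon is C-1 by definition.
With this numbering: a bromo group at C-3; an ethyl group at C-4; a fluoro group at C-6.
Substituent prefixes are cited in alphabetical order (multiplying prefixes like di-/tri- are ignored for ordering).
The name is 3-bromo-4-ethyl-6-fluorooctanal.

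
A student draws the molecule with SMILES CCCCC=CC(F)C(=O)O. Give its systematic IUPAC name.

The longest chain bearing the –COOH group and the multiple bond is 8 carbons long (octane).
The highest-priority functional group is a carboxylic acid (terminal –COOH), so the name ends in -oic acid.
A C=C double bond in the chain gives the infix -ene-.
Choose the numbering such that the carboxylic acid carbon is C-1 by definition.
That gives the double bond between C-3 and C-4; a fluoro group at C-2.
Assembling the pieces gives 2-fluorooct-3-enoic acid.

2-fluorooct-3-enoic acid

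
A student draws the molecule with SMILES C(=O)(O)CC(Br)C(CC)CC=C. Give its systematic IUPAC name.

3-bromo-4-ethylhept-6-enoic acid

The longest carbon chain that includes the –COOH group and the multiple bond has 7 carbons, so the parent hydride is heptane.
A carboxylic acid (terminal –COOH) is the principal characteristic group, giving the suffix -oic acid.
There is one C=C double bond, indicated by the ending -ene.
Choose the numbering such that the carboxylic acid carbon is C-1 by definition.
This places the double bond between C-6 and C-7; a bromo group at C-3; an ethyl group at C-4.
Substituent prefixes are cited in alphabetical order (multiplying prefixes like di-/tri- are ignored for ordering).
Assembling the pieces gives 3-bromo-4-ethylhept-6-enoic acid.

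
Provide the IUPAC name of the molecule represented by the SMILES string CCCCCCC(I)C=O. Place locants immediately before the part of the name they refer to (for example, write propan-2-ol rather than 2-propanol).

Counting along the main chain through the –CHO group gives 8 carbons: the parent is octane.
An aldehyde (terminal –CHO) is the principal characteristic group, giving the suffix -al.
The numbering direction is chosen so that the aldehyde carbon is C-1 by definition.
With this numbering: an iodo group at C-2.
Assembling the pieces gives 2-iodooctanal.

2-iodooctanal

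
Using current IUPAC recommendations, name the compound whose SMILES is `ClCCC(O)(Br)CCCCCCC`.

The longest chain bearing the –OH group is 10 carbons long (decane).
An alcohol (–OH) is the principal characteristic group, giving the suffix -ol.
Choose the numbering such that numbering from this end puts the hydroxyl group at C-3 rather than C-8.
That gives the hydroxyl at C-3; a bromo group at C-3; a chloro group at C-1.
Prefixes are listed alphabetically: bromo, chloro.
Assembling the pieces gives 3-bromo-1-chlorodecan-3-ol.

3-bromo-1-chlorodecan-3-ol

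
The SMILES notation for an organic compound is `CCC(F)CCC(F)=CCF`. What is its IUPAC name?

Counting along the main chain through the multiple bond gives 8 carbons: the parent is octane.
There is one C=C double bond, indicated by the ending -ene.
The numbering direction is chosen so that numbering from this end puts the double bond at C-2 rather than C-6.
This places the double bond between C-2 and C-3; fluoro groups at C-1 and C-3 and C-6.
Assembling the pieces gives 1,3,6-trifluorooct-2-ene.

1,3,6-trifluorooct-2-ene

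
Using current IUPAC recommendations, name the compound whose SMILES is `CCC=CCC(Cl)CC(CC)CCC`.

Counting along the main chain through the multiple bond gives 11 carbons: the parent is undecane.
A C=C double bond in the chain gives the infix -ene-.
Choose the numbering such that numbering from this end puts the double bond at C-3 rather than C-8.
That gives the double bond between C-3 and C-4; a chloro group at C-6; an ethyl group at C-8.
Prefixes are listed alphabetically: chloro, ethyl.
Assembling the pieces gives 6-chloro-8-ethylundec-3-ene.

6-chloro-8-ethylundec-3-ene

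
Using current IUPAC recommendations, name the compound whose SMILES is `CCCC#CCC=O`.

Counting along the main chain through the –CHO group and the multiple bond gives 7 carbons: the parent is heptane.
The principal characteristic group is an aldehyde (terminal –CHO), named with the suffix -al.
A C≡C triple bond in the chain gives the infix -yne-.
Number the chain so that the aldehyde carbon is C-1 by definition.
This places the triple bond between C-3 and C-4.
The name is hept-3-ynal.

hept-3-ynal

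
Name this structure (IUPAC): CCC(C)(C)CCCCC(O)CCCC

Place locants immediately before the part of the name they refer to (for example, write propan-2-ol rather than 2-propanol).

10,10-dimethyldodecan-5-ol

Counting along the main chain through the –OH group gives 12 carbons: the parent is dodecane.
The highest-priority functional group is an alcohol (–OH), so the name ends in -ol.
Number the chain so that numbering from this end puts the hydroxyl group at C-5 rather than C-8.
That gives the hydroxyl at C-5; two methyl groups at C-10.
Assembling the pieces gives 10,10-dimethyldodecan-5-ol.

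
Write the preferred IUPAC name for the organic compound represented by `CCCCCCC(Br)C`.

2-bromooctane

The longest continuous carbon chain has 8 atoms, so the parent hydride is octane.
Choose the numbering such that the substituent locant set {2} is lower than {7} at the first point of difference.
This places a bromo group at C-2.
The name is 2-bromooctane.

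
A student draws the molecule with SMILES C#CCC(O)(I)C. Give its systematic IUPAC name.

The longest carbon chain that includes the –OH group and the multiple bond has 5 carbons, so the parent hydride is pentane.
An alcohol (–OH) is the principal characteristic group, giving the suffix -ol.
The chain contains a C≡C triple bond, so the unsaturation ending is -yne.
The numbering direction is chosen so that numbering from this end puts the hydroxyl group at C-2 rather than C-4.
With this numbering: the hydroxyl at C-2; the triple bond between C-4 and C-5; an iodo group at C-2.
The name is 2-iodopent-4-yn-2-ol.

2-iodopent-4-yn-2-ol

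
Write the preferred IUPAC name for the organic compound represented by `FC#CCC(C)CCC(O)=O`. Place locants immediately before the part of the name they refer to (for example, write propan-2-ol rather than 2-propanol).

7-fluoro-4-methylhept-6-ynoic acid

Counting along the main chain through the –COOH group and the multiple bond gives 7 carbons: the parent is heptane.
A carboxylic acid (terminal –COOH) is the principal characteristic group, giving the suffix -oic acid.
A C≡C triple bond in the chain gives the infix -yne-.
Choose the numbering such that the carboxylic acid carbon is C-1 by definition.
This places the triple bond between C-6 and C-7; a fluoro group at C-7; a methyl group at C-4.
Prefixes are listed alphabetically: fluoro, methyl.
The name is 7-fluoro-4-methylhept-6-ynoic acid.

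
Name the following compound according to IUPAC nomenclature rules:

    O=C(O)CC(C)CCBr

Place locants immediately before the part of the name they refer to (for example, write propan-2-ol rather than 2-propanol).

The longest chain bearing the –COOH group is 5 carbons long (pentane).
The highest-priority functional group is a carboxylic acid (terminal –COOH), so the name ends in -oic acid.
The numbering direction is chosen so that the carboxylic acid carbon is C-1 by definition.
That gives a bromo group at C-5; a methyl group at C-3.
The substituents are ordered alphabetically, ignoring any di-/tri- multipliers.
The name is 5-bromo-3-methylpentanoic acid.

5-bromo-3-methylpentanoic acid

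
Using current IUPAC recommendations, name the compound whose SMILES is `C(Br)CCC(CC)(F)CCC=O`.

7-bromo-4-ethyl-4-fluoroheptanal

The longest carbon chain that includes the –CHO group has 7 carbons, so the parent hydride is heptane.
The principal characteristic group is an aldehyde (terminal –CHO), named with the suffix -al.
Number the chain so that the aldehyde carbon is C-1 by definition.
This places a bromo group at C-7; an ethyl group at C-4; a fluoro group at C-4.
The substituents are ordered alphabetically, ignoring any di-/tri- multipliers.
The name is 7-bromo-4-ethyl-4-fluoroheptanal.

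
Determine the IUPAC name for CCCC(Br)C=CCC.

5-bromooct-3-ene

The longest carbon chain that includes the multiple bond has 8 carbons, so the parent hydride is octane.
There is one C=C double bond, indicated by the ending -ene.
Choose the numbering such that numbering from this end puts the double bond at C-3 rather than C-5.
With this numbering: the double bond between C-3 and C-4; a bromo group at C-5.
Assembling the pieces gives 5-bromooct-3-ene.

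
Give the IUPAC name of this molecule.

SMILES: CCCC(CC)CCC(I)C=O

Counting along the main chain through the –CHO group gives 8 carbons: the parent is octane.
The principal characteristic group is an aldehyde (terminal –CHO), named with the suffix -al.
Choose the numbering such that the aldehyde carbon is C-1 by definition.
That gives an ethyl group at C-5; an iodo group at C-2.
The substituents are ordered alphabetically, ignoring any di-/tri- multipliers.
Putting it together: 5-ethyl-2-iodooctanal.

5-ethyl-2-iodooctanal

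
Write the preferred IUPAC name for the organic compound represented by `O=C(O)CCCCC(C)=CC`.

6-methyloct-6-enoic acid

The longest carbon chain that includes the –COOH group and the multiple bond has 8 carbons, so the parent hydride is octane.
The highest-priority functional group is a carboxylic acid (terminal –COOH), so the name ends in -oic acid.
There is one C=C double bond, indicated by the ending -ene.
The numbering direction is chosen so that the carboxylic acid carbon is C-1 by definition.
This places the double bond between C-6 and C-7; a methyl group at C-6.
The name is 6-methyloct-6-enoic acid.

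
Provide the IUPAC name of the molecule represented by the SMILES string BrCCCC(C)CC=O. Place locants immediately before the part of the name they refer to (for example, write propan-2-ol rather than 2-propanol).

6-bromo-3-methylhexanal

The longest chain bearing the –CHO group is 6 carbons long (hexane).
The highest-priority functional group is an aldehyde (terminal –CHO), so the name ends in -al.
The numbering direction is chosen so that the aldehyde carbon is C-1 by definition.
That gives a bromo group at C-6; a methyl group at C-3.
Substituent prefixes are cited in alphabetical order (multiplying prefixes like di-/tri- are ignored for ordering).
The name is 6-bromo-3-methylhexanal.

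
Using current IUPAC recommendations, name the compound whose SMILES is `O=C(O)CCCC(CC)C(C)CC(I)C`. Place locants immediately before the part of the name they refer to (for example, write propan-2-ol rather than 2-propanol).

5-ethyl-8-iodo-6-methylnonanoic acid

Counting along the main chain through the –COOH group gives 9 carbons: the parent is nonane.
The highest-priority functional group is a carboxylic acid (terminal –COOH), so the name ends in -oic acid.
Choose the numbering such that the carboxylic acid carbon is C-1 by definition.
This places an ethyl group at C-5; an iodo group at C-8; a methyl group at C-6.
Substituent prefixes are cited in alphabetical order (multiplying prefixes like di-/tri- are ignored for ordering).
The name is 5-ethyl-8-iodo-6-methylnonanoic acid.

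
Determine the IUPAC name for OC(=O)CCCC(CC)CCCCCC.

The longest carbon chain that includes the –COOH group has 11 carbons, so the parent hydride is undecane.
A carboxylic acid (terminal –COOH) is the principal characteristic group, giving the suffix -oic acid.
Number the chain so that the carboxylic acid carbon is C-1 by definition.
With this numbering: an ethyl group at C-5.
Putting it together: 5-ethylundecanoic acid.

5-ethylundecanoic acid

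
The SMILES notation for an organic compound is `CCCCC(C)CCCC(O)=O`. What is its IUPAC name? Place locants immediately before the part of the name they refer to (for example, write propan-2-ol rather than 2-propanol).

5-methylnonanoic acid

The longest chain bearing the –COOH group is 9 carbons long (nonane).
The highest-priority functional group is a carboxylic acid (terminal –COOH), so the name ends in -oic acid.
Number the chain so that the carboxylic acid carbon is C-1 by definition.
That gives a methyl group at C-5.
Putting it together: 5-methylnonanoic acid.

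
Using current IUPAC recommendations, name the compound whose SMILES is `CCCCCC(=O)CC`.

octan-3-one

The longest carbon chain that includes the carbonyl has 8 carbons, so the parent hydride is octane.
The principal characteristic group is a ketone (C=O on an internal carbon), named with the suffix -one.
The numbering direction is chosen so that numbering from this end puts the carbonyl group at C-3 rather than C-6.
That gives the carbonyl at C-3.
Putting it together: octan-3-one.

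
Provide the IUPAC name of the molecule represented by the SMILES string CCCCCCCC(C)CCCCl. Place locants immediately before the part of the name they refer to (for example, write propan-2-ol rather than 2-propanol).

The longest continuous carbon chain has 11 atoms, so the parent hydride is undecane.
The numbering direction is chosen so that the substituent locant set {1,4} is lower than {8,11} at the first point of difference.
That gives a chloro group at C-1; a methyl group at C-4.
Prefixes are listed alphabetically: chloro, methyl.
Putting it together: 1-chloro-4-methylundecane.

1-chloro-4-methylundecane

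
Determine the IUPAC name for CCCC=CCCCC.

non-4-ene

The longest chain bearing the multiple bond is 9 carbons long (nonane).
A C=C double bond in the chain gives the infix -ene-.
Choose the numbering such that numbering from this end puts the double bond at C-4 rather than C-5.
With this numbering: the double bond between C-4 and C-5.
Assembling the pieces gives non-4-ene.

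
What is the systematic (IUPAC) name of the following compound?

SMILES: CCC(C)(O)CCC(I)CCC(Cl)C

9-chloro-6-iodo-3-methyldecan-3-ol

Counting along the main chain through the –OH group gives 10 carbons: the parent is decane.
The highest-priority functional group is an alcohol (–OH), so the name ends in -ol.
The numbering direction is chosen so that numbering from this end puts the hydroxyl group at C-3 rather than C-8.
That gives the hydroxyl at C-3; a chloro group at C-9; an iodo group at C-6; a methyl group at C-3.
The substituents are ordered alphabetically, ignoring any di-/tri- multipliers.
The name is 9-chloro-6-iodo-3-methyldecan-3-ol.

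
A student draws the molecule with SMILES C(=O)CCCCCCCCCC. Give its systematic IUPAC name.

undecanal

The longest chain bearing the –CHO group is 11 carbons long (undecane).
The highest-priority functional group is an aldehyde (terminal –CHO), so the name ends in -al.
The numbering direction is chosen so that the aldehyde carbon is C-1 by definition.
Putting it together: undecanal.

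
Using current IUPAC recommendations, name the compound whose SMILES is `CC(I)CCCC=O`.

5-iodohexanal

Counting along the main chain through the –CHO group gives 6 carbons: the parent is hexane.
The highest-priority functional group is an aldehyde (terminal –CHO), so the name ends in -al.
The numbering direction is chosen so that the aldehyde carbon is C-1 by definition.
That gives an iodo group at C-5.
Putting it together: 5-iodohexanal.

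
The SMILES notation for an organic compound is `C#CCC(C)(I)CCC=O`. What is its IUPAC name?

The longest chain bearing the –CHO group and the multiple bond is 7 carbons long (heptane).
An aldehyde (terminal –CHO) is the principal characteristic group, giving the suffix -al.
A C≡C triple bond in the chain gives the infix -yne-.
The numbering direction is chosen so that the aldehyde carbon is C-1 by definition.
That gives the triple bond between C-6 and C-7; an iodo group at C-4; a methyl group at C-4.
The substituents are ordered alphabetically, ignoring any di-/tri- multipliers.
Assembling the pieces gives 4-iodo-4-methylhept-6-ynal.

4-iodo-4-methylhept-6-ynal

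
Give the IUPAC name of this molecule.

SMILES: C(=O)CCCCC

The longest carbon chain that includes the –CHO group has 6 carbons, so the parent hydride is hexane.
The principal characteristic group is an aldehyde (terminal –CHO), named with the suffix -al.
Choose the numbering such that the aldehyde carbon is C-1 by definition.
Assembling the pieces gives hexanal.

hexanal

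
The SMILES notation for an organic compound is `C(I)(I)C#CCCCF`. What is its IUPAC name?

Counting along the main chain through the multiple bond gives 6 carbons: the parent is hexane.
There is one C≡C triple bond, indicated by the ending -yne.
The numbering direction is chosen so that numbering from this end puts the triple bond at C-2 rather than C-4.
With this numbering: the triple bond between C-2 and C-3; a fluoro group at C-6; two iodo groups at C-1.
The substituents are ordered alphabetically, ignoring any di-/tri- multipliers.
The name is 6-fluoro-1,1-diiodohex-2-yne.

6-fluoro-1,1-diiodohex-2-yne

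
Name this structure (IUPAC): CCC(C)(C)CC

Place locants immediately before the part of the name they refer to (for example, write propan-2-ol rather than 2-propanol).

The longest continuous carbon chain has 5 atoms, so the parent hydride is pentane.
Numbering from either end gives identical locants here.
This places two methyl groups at C-3.
Assembling the pieces gives 3,3-dimethylpentane.

3,3-dimethylpentane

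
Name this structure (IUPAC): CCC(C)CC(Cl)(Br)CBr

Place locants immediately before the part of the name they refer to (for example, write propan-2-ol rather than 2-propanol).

1,2-dibromo-2-chloro-4-methylhexane

The longest carbon chain is 6 atoms: the parent is hexane.
The numbering direction is chosen so that the substituent locant set {1,2,2,4} is lower than {3,5,5,6} at the first point of difference.
With this numbering: bromo groups at C-1 and C-2; a chloro group at C-2; a methyl group at C-4.
Substituent prefixes are cited in alphabetical order (multiplying prefixes like di-/tri- are ignored for ordering).
The name is 1,2-dibromo-2-chloro-4-methylhexane.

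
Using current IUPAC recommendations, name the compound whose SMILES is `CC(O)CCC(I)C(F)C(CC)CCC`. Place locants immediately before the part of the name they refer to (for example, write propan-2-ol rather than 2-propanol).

The longest carbon chain that includes the –OH group has 10 carbons, so the parent hydride is decane.
An alcohol (–OH) is the principal characteristic group, giving the suffix -ol.
The numbering direction is chosen so that numbering from this end puts the hydroxyl group at C-2 rather than C-9.
With this numbering: the hydroxyl at C-2; an ethyl group at C-7; a fluoro group at C-6; an iodo group at C-5.
Prefixes are listed alphabetically: ethyl, fluoro, iodo.
Putting it together: 7-ethyl-6-fluoro-5-iododecan-2-ol.

7-ethyl-6-fluoro-5-iododecan-2-ol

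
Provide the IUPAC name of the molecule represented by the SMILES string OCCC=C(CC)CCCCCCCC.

The longest carbon chain that includes the –OH group and the multiple bond has 12 carbons, so the parent hydride is dodecane.
The highest-priority functional group is an alcohol (–OH), so the name ends in -ol.
A C=C double bond in the chain gives the infix -ene-.
The numbering direction is chosen so that numbering from this end puts the hydroxyl group at C-1 rather than C-12.
That gives the hydroxyl at C-1; the double bond between C-3 and C-4; an ethyl group at C-4.
Assembling the pieces gives 4-ethyldodec-3-en-1-ol.

4-ethyldodec-3-en-1-ol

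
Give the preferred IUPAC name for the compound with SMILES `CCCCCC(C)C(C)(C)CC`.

The parent chain contains 9 carbons (nonane).
Number the chain so that the substituent locant set {3,3,4} is lower than {6,7,7} at the first point of difference.
That gives methyl groups at C-3 (×2) and C-4.
The name is 3,3,4-trimethylnonane.

3,3,4-trimethylnonane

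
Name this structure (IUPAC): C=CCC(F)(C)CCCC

4-fluoro-4-methyloct-1-ene

The longest carbon chain that includes the multiple bond has 8 carbons, so the parent hydride is octane.
There is one C=C double bond, indicated by the ending -ene.
Number the chain so that numbering from this end puts the double bond at C-1 rather than C-7.
This places the double bond between C-1 and C-2; a fluoro group at C-4; a methyl group at C-4.
Prefixes are listed alphabetically: fluoro, methyl.
Putting it together: 4-fluoro-4-methyloct-1-ene.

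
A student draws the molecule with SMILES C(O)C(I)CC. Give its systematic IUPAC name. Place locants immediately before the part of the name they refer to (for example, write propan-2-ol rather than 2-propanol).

2-iodobutan-1-ol

Counting along the main chain through the –OH group gives 4 carbons: the parent is butane.
An alcohol (–OH) is the principal characteristic group, giving the suffix -ol.
Choose the numbering such that numbering from this end puts the hydroxyl group at C-1 rather than C-4.
This places the hydroxyl at C-1; an iodo group at C-2.
Assembling the pieces gives 2-iodobutan-1-ol.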